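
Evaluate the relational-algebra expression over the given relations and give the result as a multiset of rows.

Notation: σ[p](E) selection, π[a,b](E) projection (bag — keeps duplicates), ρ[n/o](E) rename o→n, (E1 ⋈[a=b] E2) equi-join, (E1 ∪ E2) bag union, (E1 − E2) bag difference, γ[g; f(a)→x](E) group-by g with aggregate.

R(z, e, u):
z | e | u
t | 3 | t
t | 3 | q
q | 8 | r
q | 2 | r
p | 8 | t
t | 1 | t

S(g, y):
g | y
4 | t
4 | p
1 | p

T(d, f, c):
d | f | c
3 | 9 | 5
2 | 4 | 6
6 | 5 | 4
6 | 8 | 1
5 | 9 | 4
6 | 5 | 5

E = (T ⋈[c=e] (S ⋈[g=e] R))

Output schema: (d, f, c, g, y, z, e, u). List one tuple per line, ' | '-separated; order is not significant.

Stepwise |·|:
  T → 6
  S → 3
  R → 6
  (S ⋈[g=e] R) → 1
  (T ⋈[c=e] (S ⋈[g=e] R)) → 1

== RESULT ==
d | f | c | g | y | z | e | u
6 | 8 | 1 | 1 | p | t | 1 | t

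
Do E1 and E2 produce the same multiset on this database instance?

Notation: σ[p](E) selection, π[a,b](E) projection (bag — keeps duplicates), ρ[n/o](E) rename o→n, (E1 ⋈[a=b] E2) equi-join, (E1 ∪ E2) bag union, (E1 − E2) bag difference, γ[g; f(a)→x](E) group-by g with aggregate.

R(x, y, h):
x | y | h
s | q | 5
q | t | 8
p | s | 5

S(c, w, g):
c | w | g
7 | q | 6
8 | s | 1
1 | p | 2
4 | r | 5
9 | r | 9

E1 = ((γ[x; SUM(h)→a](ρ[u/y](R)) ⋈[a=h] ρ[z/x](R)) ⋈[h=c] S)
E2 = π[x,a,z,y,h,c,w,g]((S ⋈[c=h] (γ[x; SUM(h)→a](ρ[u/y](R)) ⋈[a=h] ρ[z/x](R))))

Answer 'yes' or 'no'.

E1 stepwise |·|:
  R → 3
  ρ[u/y](R) → 3
  γ[x; SUM(h)→a](ρ[u/y](R)) → 3
  R → 3
  ρ[z/x](R) → 3
  (γ[x; SUM(h)→a](ρ[u/y](R)) ⋈[a=h] ρ[z/x](R)) → 5
  S → 5
  ((γ[x; SUM(h)→a](ρ[u/y](R)) ⋈[a=h] ρ[z/x](R)) ⋈[h=c] S) → 1
E2 stepwise |·|:
  S → 5
  R → 3
  ρ[u/y](R) → 3
  γ[x; SUM(h)→a](ρ[u/y](R)) → 3
  R → 3
  ρ[z/x](R) → 3
  (γ[x; SUM(h)→a](ρ[u/y](R)) ⋈[a=h] ρ[z/x](R)) → 5
  (S ⋈[c=h] (γ[x; SUM(h)→a](ρ[u/y](R)) ⋈[a=h] ρ[z/x](R))) → 1
  π[x,a,z,y,h,c,w,g]((S ⋈[c=h] (γ[x; SUM(h)→a](ρ[u/y](R)) ⋈[a=h] ρ[z/x](R)))) → 1

E1 and E2 produce the same multiset:
x | a | z | y | h | c | w | g
q | 8 | q | t | 8 | 8 | s | 1

yes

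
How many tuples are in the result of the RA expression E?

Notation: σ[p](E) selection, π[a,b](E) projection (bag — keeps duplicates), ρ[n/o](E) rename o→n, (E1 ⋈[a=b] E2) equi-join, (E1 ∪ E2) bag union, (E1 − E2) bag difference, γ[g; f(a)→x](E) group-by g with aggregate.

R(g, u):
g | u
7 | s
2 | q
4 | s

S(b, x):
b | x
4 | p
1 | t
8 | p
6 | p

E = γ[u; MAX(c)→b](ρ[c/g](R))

Per-node cardinality:
  R → 3
  ρ[c/g](R) → 3
  γ[u; MAX(c)→b](ρ[c/g](R)) → 2

|E| = 2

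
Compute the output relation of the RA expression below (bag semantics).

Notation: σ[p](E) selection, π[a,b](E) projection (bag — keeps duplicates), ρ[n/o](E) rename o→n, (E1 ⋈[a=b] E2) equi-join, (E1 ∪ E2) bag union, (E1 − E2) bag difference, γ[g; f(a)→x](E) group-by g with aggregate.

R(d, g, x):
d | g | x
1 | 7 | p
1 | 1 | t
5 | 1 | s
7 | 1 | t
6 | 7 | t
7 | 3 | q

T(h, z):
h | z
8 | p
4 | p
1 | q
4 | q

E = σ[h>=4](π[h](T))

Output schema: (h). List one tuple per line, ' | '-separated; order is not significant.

Stepwise |·|:
  T → 4
  π[h](T) → 4
  σ[h>=4](π[h](T)) → 3

== RESULT ==
h
4
4
8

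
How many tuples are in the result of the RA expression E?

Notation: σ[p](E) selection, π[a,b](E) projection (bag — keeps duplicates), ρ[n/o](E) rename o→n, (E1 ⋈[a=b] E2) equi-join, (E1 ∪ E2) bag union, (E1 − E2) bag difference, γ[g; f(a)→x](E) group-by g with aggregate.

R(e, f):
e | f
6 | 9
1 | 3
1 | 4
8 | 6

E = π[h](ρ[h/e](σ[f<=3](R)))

Per-node cardinality:
  R → 4
  σ[f<=3](R) → 1
  ρ[h/e](σ[f<=3](R)) → 1
  π[h](ρ[h/e](σ[f<=3](R))) → 1

|E| = 1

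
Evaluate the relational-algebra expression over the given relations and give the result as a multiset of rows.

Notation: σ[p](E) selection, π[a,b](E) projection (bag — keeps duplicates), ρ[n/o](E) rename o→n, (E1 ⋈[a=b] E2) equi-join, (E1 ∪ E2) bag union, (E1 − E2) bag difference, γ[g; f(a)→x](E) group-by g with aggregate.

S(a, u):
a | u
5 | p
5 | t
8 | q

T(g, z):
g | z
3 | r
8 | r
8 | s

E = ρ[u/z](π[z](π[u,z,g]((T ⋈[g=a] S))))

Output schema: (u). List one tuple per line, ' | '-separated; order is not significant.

Row counts bottom-up:
  T → 3
  S → 3
  (T ⋈[g=a] S) → 2
  π[u,z,g]((T ⋈[g=a] S)) → 2
  π[z](π[u,z,g]((T ⋈[g=a] S))) → 2
  ρ[u/z](π[z](π[u,z,g]((T ⋈[g=a] S)))) → 2

== RESULT ==
u
r
s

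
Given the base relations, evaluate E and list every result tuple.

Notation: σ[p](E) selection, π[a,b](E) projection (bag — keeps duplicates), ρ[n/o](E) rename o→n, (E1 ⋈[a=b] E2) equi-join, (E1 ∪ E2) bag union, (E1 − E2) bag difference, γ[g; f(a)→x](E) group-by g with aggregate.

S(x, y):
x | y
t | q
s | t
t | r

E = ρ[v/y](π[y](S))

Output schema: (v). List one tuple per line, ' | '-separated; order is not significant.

Subexpression sizes:
  S → 3
  π[y](S) → 3
  ρ[v/y](π[y](S)) → 3

== RESULT ==
v
q
r
t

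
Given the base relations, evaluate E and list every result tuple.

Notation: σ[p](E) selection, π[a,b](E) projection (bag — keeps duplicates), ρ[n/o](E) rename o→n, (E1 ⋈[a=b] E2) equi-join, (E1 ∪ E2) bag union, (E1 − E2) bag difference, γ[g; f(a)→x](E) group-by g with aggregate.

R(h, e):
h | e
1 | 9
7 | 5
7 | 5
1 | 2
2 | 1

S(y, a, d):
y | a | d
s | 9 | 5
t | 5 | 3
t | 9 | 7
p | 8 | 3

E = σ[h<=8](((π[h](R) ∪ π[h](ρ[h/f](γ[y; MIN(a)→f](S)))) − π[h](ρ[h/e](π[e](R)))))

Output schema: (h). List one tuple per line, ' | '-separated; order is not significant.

Row counts bottom-up:
  R → 5
  π[h](R) → 5
  S → 4
  γ[y; MIN(a)→f](S) → 3
  ρ[h/f](γ[y; MIN(a)→f](S)) → 3
  π[h](ρ[h/f](γ[y; MIN(a)→f](S))) → 3
  (π[h](R) ∪ π[h](ρ[h/f](γ[y; MIN(a)→f](S)))) → 8
  R → 5
  π[e](R) → 5
  ρ[h/e](π[e](R)) → 5
  π[h](ρ[h/e](π[e](R))) → 5
  ((π[h](R) ∪ π[h](ρ[h/f](γ[y; MIN(a)→f](S)))) − π[h](ρ[h/e](π[e](R)))) → 4
  σ[h<=8](((π[h](R) ∪ π[h](ρ[h/f](γ[y; MIN(a)→f](S)))) − π[h](ρ[h/e](π[e](R))))) → 4

== RESULT ==
h
1
7
7
8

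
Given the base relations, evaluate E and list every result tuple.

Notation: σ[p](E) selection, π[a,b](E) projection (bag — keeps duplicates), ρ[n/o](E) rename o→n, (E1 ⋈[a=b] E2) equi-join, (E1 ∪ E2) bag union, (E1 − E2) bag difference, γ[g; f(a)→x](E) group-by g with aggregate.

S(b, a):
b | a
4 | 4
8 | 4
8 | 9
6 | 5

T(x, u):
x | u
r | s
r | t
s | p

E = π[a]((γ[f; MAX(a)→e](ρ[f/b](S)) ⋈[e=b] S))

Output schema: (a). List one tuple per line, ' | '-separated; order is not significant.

Per-node cardinality:
  S → 4
  ρ[f/b](S) → 4
  γ[f; MAX(a)→e](ρ[f/b](S)) → 3
  S → 4
  (γ[f; MAX(a)→e](ρ[f/b](S)) ⋈[e=b] S) → 1
  π[a]((γ[f; MAX(a)→e](ρ[f/b](S)) ⋈[e=b] S)) → 1

== RESULT ==
a
4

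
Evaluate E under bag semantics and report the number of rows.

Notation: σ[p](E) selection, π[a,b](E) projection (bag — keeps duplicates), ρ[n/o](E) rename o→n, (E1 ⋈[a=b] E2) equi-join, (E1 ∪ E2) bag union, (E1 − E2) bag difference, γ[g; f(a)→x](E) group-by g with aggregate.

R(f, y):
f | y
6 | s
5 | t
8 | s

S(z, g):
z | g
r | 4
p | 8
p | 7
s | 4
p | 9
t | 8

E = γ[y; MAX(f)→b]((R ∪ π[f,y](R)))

Per-node cardinality:
  R → 3
  R → 3
  π[f,y](R) → 3
  (R ∪ π[f,y](R)) → 6
  γ[y; MAX(f)→b]((R ∪ π[f,y](R))) → 2

|E| = 2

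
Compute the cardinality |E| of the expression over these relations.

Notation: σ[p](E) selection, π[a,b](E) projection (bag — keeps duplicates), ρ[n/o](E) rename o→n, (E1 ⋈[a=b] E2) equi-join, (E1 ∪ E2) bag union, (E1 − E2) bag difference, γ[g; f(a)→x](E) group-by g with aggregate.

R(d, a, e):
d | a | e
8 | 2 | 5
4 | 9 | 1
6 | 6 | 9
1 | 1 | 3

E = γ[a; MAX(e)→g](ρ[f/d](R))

Row counts bottom-up:
  R → 4
  ρ[f/d](R) → 4
  γ[a; MAX(e)→g](ρ[f/d](R)) → 4

|E| = 4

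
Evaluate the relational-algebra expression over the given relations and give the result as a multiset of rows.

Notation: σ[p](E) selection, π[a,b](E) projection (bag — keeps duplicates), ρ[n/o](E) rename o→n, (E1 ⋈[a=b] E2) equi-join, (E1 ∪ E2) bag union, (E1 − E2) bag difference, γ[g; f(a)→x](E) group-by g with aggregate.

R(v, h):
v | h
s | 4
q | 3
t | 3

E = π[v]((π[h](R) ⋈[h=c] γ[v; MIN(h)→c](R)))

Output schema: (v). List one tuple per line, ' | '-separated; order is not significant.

Subexpression sizes:
  R → 3
  π[h](R) → 3
  R → 3
  γ[v; MIN(h)→c](R) → 3
  (π[h](R) ⋈[h=c] γ[v; MIN(h)→c](R)) → 5
  π[v]((π[h](R) ⋈[h=c] γ[v; MIN(h)→c](R))) → 5

== RESULT ==
v
q
q
s
t
t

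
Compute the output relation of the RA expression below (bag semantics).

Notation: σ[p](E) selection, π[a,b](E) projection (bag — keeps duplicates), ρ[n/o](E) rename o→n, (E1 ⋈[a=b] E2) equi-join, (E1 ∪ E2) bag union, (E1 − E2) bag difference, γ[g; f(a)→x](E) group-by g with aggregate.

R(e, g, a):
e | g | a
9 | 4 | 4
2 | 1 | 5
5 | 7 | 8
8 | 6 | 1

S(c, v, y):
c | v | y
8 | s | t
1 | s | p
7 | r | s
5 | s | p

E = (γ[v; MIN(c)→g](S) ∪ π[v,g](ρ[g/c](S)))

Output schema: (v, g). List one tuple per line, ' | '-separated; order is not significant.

Per-node cardinality:
  S → 4
  γ[v; MIN(c)→g](S) → 2
  S → 4
  ρ[g/c](S) → 4
  π[v,g](ρ[g/c](S)) → 4
  (γ[v; MIN(c)→g](S) ∪ π[v,g](ρ[g/c](S))) → 6

== RESULT ==
v | g
r | 7
r | 7
s | 1
s | 1
s | 5
s | 8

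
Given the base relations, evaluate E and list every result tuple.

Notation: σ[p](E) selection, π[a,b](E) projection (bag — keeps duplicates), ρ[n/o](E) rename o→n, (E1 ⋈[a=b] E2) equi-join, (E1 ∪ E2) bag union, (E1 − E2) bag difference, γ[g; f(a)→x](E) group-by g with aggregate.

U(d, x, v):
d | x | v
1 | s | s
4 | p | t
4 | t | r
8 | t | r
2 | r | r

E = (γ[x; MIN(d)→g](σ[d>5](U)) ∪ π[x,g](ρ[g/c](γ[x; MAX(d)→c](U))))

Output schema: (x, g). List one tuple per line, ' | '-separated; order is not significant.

Subexpression sizes:
  U → 5
  σ[d>5](U) → 1
  γ[x; MIN(d)→g](σ[d>5](U)) → 1
  U → 5
  γ[x; MAX(d)→c](U) → 4
  ρ[g/c](γ[x; MAX(d)→c](U)) → 4
  π[x,g](ρ[g/c](γ[x; MAX(d)→c](U))) → 4
  (γ[x; MIN(d)→g](σ[d>5](U)) ∪ π[x,g](ρ[g/c](γ[x; MAX(d)→c](U)))) → 5

== RESULT ==
x | g
p | 4
r | 2
s | 1
t | 8
t | 8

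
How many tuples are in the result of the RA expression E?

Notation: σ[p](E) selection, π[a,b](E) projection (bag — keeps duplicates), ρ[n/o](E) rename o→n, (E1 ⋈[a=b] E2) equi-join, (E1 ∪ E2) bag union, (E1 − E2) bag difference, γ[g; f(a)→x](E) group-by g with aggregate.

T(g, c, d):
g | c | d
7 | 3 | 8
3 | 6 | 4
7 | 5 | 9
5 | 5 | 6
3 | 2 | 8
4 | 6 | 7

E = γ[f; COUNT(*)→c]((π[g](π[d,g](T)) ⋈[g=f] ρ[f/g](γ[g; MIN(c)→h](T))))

Per-node cardinality:
  T → 6
  π[d,g](T) → 6
  π[g](π[d,g](T)) → 6
  T → 6
  γ[g; MIN(c)→h](T) → 4
  ρ[f/g](γ[g; MIN(c)→h](T)) → 4
  (π[g](π[d,g](T)) ⋈[g=f] ρ[f/g](γ[g; MIN(c)→h](T))) → 6
  γ[f; COUNT(*)→c]((π[g](π[d,g](T)) ⋈[g=f] ρ[f/g](γ[g; MIN(c)→h](T)))) → 4

|E| = 4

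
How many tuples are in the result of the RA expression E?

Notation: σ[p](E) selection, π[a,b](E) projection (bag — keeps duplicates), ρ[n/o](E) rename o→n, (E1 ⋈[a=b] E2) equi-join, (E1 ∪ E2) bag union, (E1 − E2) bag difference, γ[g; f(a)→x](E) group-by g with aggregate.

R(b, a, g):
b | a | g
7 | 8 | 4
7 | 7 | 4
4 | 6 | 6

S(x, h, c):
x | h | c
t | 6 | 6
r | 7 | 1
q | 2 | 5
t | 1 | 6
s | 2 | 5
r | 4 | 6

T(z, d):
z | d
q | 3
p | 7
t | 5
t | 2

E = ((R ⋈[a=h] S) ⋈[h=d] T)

Subexpression sizes:
  R → 3
  S → 6
  (R ⋈[a=h] S) → 2
  T → 4
  ((R ⋈[a=h] S) ⋈[h=d] T) → 1

|E| = 1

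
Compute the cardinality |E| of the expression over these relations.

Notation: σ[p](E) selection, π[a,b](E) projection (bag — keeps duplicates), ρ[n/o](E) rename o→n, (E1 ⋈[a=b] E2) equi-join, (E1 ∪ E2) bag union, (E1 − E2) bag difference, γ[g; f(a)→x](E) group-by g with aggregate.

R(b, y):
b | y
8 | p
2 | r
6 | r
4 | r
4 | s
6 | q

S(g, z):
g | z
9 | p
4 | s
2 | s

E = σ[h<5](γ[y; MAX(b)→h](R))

Stepwise |·|:
  R → 6
  γ[y; MAX(b)→h](R) → 4
  σ[h<5](γ[y; MAX(b)→h](R)) → 1

|E| = 1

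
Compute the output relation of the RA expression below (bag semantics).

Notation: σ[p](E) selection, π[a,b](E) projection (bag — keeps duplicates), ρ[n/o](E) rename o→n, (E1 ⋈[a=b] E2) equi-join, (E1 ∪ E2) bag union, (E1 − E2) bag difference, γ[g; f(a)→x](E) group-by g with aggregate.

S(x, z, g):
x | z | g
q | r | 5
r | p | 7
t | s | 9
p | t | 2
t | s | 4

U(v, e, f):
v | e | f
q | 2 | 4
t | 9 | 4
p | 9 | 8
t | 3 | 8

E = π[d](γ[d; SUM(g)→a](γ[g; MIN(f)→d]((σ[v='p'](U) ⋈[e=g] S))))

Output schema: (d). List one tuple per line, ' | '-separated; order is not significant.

Subexpression sizes:
  U → 4
  σ[v='p'](U) → 1
  S → 5
  (σ[v='p'](U) ⋈[e=g] S) → 1
  γ[g; MIN(f)→d]((σ[v='p'](U) ⋈[e=g] S)) → 1
  γ[d; SUM(g)→a](γ[g; MIN(f)→d]((σ[v='p'](U) ⋈[e=g] S))) → 1
  π[d](γ[d; SUM(g)→a](γ[g; MIN(f)→d]((σ[v='p'](U) ⋈[e=g] S)))) → 1

== RESULT ==
d
8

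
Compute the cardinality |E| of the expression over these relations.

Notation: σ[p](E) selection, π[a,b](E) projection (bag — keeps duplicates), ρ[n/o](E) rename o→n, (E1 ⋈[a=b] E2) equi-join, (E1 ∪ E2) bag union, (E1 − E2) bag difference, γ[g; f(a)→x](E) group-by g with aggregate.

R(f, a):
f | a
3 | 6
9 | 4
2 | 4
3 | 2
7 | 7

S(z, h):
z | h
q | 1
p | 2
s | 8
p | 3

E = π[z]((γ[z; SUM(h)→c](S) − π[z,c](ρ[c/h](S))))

Stepwise |·|:
  S → 4
  γ[z; SUM(h)→c](S) → 3
  S → 4
  ρ[c/h](S) → 4
  π[z,c](ρ[c/h](S)) → 4
  (γ[z; SUM(h)→c](S) − π[z,c](ρ[c/h](S))) → 1
  π[z]((γ[z; SUM(h)→c](S) − π[z,c](ρ[c/h](S)))) → 1

|E| = 1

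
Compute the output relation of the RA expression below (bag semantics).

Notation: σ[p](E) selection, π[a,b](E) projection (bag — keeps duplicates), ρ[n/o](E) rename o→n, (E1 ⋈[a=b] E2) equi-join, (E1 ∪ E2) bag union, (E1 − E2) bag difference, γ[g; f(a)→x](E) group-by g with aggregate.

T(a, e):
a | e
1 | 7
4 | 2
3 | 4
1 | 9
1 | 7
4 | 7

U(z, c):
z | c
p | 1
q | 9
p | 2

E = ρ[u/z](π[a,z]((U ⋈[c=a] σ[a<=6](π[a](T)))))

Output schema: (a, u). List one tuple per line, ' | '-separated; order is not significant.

Row counts bottom-up:
  U → 3
  T → 6
  π[a](T) → 6
  σ[a<=6](π[a](T)) → 6
  (U ⋈[c=a] σ[a<=6](π[a](T))) → 3
  π[a,z]((U ⋈[c=a] σ[a<=6](π[a](T)))) → 3
  ρ[u/z](π[a,z]((U ⋈[c=a] σ[a<=6](π[a](T))))) → 3

== RESULT ==
a | u
1 | p
1 | p
1 | p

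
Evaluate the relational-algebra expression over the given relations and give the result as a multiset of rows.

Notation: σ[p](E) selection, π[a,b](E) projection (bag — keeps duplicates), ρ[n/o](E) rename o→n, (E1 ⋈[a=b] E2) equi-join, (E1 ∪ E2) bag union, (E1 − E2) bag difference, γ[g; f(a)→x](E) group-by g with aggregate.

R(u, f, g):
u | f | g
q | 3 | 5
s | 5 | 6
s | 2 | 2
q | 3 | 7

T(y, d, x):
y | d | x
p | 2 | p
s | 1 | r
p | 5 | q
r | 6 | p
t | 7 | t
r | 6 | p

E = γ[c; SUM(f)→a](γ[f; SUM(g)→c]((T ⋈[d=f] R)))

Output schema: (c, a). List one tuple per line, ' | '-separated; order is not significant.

Row counts bottom-up:
  T → 6
  R → 4
  (T ⋈[d=f] R) → 2
  γ[f; SUM(g)→c]((T ⋈[d=f] R)) → 2
  γ[c; SUM(f)→a](γ[f; SUM(g)→c]((T ⋈[d=f] R))) → 2

== RESULT ==
c | a
2 | 2
6 | 5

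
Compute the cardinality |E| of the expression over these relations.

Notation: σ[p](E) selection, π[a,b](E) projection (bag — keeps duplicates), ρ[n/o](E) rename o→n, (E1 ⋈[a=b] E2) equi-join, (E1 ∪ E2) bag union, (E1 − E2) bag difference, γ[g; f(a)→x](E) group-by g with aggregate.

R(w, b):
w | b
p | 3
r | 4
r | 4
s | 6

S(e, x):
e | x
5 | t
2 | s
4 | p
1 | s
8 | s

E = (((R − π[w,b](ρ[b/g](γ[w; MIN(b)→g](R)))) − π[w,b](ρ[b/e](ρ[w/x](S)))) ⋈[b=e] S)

Row counts bottom-up:
  R → 4
  R → 4
  γ[w; MIN(b)→g](R) → 3
  ρ[b/g](γ[w; MIN(b)→g](R)) → 3
  π[w,b](ρ[b/g](γ[w; MIN(b)→g](R))) → 3
  (R − π[w,b](ρ[b/g](γ[w; MIN(b)→g](R)))) → 1
  S → 5
  ρ[w/x](S) → 5
  ρ[b/e](ρ[w/x](S)) → 5
  π[w,b](ρ[b/e](ρ[w/x](S))) → 5
  ((R − π[w,b](ρ[b/g](γ[w; MIN(b)→g](R)))) − π[w,b](ρ[b/e](ρ[w/x](S)))) → 1
  S → 5
  (((R − π[w,b](ρ[b/g](γ[w; MIN(b)→g](R)))) − π[w,b](ρ[b/e](ρ[w/x](S)))) ⋈[b=e] S) → 1

|E| = 1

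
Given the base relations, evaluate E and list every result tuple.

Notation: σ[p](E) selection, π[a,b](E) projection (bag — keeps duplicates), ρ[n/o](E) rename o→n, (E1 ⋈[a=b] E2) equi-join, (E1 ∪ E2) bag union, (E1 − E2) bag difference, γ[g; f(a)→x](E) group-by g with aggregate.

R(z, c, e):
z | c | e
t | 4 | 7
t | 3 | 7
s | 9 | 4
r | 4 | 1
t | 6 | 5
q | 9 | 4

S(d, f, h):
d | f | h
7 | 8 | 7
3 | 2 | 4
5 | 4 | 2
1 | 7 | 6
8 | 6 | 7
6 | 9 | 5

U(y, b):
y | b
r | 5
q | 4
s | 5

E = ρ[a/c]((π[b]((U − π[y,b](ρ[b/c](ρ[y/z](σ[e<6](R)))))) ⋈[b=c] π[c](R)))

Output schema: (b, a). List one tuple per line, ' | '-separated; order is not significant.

Stepwise |·|:
  U → 3
  R → 6
  σ[e<6](R) → 4
  ρ[y/z](σ[e<6](R)) → 4
  ρ[b/c](ρ[y/z](σ[e<6](R))) → 4
  π[y,b](ρ[b/c](ρ[y/z](σ[e<6](R)))) → 4
  (U − π[y,b](ρ[b/c](ρ[y/z](σ[e<6](R))))) → 3
  π[b]((U − π[y,b](ρ[b/c](ρ[y/z](σ[e<6](R)))))) → 3
  R → 6
  π[c](R) → 6
  (π[b]((U − π[y,b](ρ[b/c](ρ[y/z](σ[e<6](R)))))) ⋈[b=c] π[c](R)) → 2
  ρ[a/c]((π[b]((U − π[y,b](ρ[b/c](ρ[y/z](σ[e<6](R)))))) ⋈[b=c] π[c](R))) → 2

== RESULT ==
b | a
4 | 4
4 | 4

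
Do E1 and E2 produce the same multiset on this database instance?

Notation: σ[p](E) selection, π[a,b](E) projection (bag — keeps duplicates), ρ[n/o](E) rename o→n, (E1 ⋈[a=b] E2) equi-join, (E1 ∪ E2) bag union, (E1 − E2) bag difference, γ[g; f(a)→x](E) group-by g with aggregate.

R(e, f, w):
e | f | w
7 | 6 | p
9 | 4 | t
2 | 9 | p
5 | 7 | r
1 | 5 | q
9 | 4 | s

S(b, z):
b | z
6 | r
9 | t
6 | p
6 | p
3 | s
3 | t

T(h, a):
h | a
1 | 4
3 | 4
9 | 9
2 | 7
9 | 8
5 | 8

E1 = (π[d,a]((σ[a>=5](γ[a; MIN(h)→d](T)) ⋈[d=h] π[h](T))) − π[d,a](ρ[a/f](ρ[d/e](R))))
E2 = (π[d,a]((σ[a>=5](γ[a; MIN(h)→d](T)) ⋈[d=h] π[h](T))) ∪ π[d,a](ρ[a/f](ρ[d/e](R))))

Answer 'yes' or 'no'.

E1 row counts bottom-up:
  T → 6
  γ[a; MIN(h)→d](T) → 4
  σ[a>=5](γ[a; MIN(h)→d](T)) → 3
  T → 6
  π[h](T) → 6
  (σ[a>=5](γ[a; MIN(h)→d](T)) ⋈[d=h] π[h](T)) → 4
  π[d,a]((σ[a>=5](γ[a; MIN(h)→d](T)) ⋈[d=h] π[h](T))) → 4
  R → 6
  ρ[d/e](R) → 6
  ρ[a/f](ρ[d/e](R)) → 6
  π[d,a](ρ[a/f](ρ[d/e](R))) → 6
  (π[d,a]((σ[a>=5](γ[a; MIN(h)→d](T)) ⋈[d=h] π[h](T))) − π[d,a](ρ[a/f](ρ[d/e](R)))) → 4
E2 row counts bottom-up:
  T → 6
  γ[a; MIN(h)→d](T) → 4
  σ[a>=5](γ[a; MIN(h)→d](T)) → 3
  T → 6
  π[h](T) → 6
  (σ[a>=5](γ[a; MIN(h)→d](T)) ⋈[d=h] π[h](T)) → 4
  π[d,a]((σ[a>=5](γ[a; MIN(h)→d](T)) ⋈[d=h] π[h](T))) → 4
  R → 6
  ρ[d/e](R) → 6
  ρ[a/f](ρ[d/e](R)) → 6
  π[d,a](ρ[a/f](ρ[d/e](R))) → 6
  (π[d,a]((σ[a>=5](γ[a; MIN(h)→d](T)) ⋈[d=h] π[h](T))) ∪ π[d,a](ρ[a/f](ρ[d/e](R)))) → 10

E1 result:
d | a
2 | 7
5 | 8
9 | 9
9 | 9
E2 result:
d | a
1 | 5
2 | 7
2 | 9
5 | 7
5 | 8
7 | 6
9 | 4
9 | 4
9 | 9
9 | 9
Witness: (1, 5) appears 0× in E1 but 1× in E2.

no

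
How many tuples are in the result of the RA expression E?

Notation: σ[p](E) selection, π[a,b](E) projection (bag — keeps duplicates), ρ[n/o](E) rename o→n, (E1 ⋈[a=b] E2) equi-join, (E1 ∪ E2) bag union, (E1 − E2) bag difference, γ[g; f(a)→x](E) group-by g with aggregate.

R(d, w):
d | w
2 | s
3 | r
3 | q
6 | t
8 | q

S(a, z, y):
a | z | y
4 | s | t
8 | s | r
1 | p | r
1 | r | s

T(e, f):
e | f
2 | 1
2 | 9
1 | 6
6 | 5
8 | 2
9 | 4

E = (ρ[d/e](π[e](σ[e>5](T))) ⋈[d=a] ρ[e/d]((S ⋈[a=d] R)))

Per-node cardinality:
  T → 6
  σ[e>5](T) → 3
  π[e](σ[e>5](T)) → 3
  ρ[d/e](π[e](σ[e>5](T))) → 3
  S → 4
  R → 5
  (S ⋈[a=d] R) → 1
  ρ[e/d]((S ⋈[a=d] R)) → 1
  (ρ[d/e](π[e](σ[e>5](T))) ⋈[d=a] ρ[e/d]((S ⋈[a=d] R))) → 1

|E| = 1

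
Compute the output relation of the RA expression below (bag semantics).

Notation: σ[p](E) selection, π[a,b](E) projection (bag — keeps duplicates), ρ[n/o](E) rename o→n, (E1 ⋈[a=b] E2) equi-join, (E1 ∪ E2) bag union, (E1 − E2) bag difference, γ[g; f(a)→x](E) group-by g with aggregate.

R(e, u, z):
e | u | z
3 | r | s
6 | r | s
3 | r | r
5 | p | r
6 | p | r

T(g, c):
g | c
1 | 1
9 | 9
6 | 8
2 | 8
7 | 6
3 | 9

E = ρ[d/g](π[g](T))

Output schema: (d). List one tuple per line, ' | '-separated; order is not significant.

Per-node cardinality:
  T → 6
  π[g](T) → 6
  ρ[d/g](π[g](T)) → 6

== RESULT ==
d
1
2
3
6
7
9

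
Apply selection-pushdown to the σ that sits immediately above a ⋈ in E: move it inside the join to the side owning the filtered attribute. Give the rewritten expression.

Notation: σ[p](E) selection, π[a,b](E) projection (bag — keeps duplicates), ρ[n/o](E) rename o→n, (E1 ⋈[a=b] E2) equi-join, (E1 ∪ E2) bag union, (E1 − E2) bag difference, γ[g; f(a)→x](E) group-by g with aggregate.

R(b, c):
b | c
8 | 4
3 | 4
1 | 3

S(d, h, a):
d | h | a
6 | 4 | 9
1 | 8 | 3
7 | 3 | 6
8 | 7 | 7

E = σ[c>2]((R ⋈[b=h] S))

σ filters on c, owned by the left side.
E' = (σ[c>2](R) ⋈[b=h] S)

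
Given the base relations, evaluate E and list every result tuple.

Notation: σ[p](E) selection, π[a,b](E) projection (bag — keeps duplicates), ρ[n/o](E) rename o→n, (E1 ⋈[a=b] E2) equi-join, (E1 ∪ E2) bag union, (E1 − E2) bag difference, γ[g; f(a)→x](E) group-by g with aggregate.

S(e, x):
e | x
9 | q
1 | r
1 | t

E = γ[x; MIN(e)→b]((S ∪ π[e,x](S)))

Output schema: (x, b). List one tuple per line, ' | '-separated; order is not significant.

Subexpression sizes:
  S → 3
  S → 3
  π[e,x](S) → 3
  (S ∪ π[e,x](S)) → 6
  γ[x; MIN(e)→b]((S ∪ π[e,x](S))) → 3

== RESULT ==
x | b
q | 9
r | 1
t | 1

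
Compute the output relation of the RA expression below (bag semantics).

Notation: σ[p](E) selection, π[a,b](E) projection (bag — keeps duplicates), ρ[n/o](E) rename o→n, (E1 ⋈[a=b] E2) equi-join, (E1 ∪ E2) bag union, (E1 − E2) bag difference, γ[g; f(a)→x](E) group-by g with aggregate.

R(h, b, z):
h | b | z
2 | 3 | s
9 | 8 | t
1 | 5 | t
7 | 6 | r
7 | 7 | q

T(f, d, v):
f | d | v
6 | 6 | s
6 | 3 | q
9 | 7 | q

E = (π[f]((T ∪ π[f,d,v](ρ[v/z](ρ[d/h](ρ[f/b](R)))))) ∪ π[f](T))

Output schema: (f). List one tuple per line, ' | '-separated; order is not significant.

Subexpression sizes:
  T → 3
  R → 5
  ρ[f/b](R) → 5
  ρ[d/h](ρ[f/b](R)) → 5
  ρ[v/z](ρ[d/h](ρ[f/b](R))) → 5
  π[f,d,v](ρ[v/z](ρ[d/h](ρ[f/b](R)))) → 5
  (T ∪ π[f,d,v](ρ[v/z](ρ[d/h](ρ[f/b](R))))) → 8
  π[f]((T ∪ π[f,d,v](ρ[v/z](ρ[d/h](ρ[f/b](R)))))) → 8
  T → 3
  π[f](T) → 3
  (π[f]((T ∪ π[f,d,v](ρ[v/z](ρ[d/h](ρ[f/b](R)))))) ∪ π[f](T)) → 11

== RESULT ==
f
3
5
6
6
6
6
6
7
8
9
9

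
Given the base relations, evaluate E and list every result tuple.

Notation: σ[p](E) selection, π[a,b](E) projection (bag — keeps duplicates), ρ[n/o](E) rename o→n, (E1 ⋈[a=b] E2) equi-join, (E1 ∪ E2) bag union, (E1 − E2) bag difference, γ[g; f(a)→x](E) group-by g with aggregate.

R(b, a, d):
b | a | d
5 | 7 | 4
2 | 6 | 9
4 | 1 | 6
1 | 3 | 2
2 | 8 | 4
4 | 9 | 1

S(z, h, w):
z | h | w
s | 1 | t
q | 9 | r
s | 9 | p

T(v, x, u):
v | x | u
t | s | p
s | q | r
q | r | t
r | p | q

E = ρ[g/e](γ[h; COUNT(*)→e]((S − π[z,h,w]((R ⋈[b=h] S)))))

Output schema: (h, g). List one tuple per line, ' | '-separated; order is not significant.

Row counts bottom-up:
  S → 3
  R → 6
  S → 3
  (R ⋈[b=h] S) → 1
  π[z,h,w]((R ⋈[b=h] S)) → 1
  (S − π[z,h,w]((R ⋈[b=h] S))) → 2
  γ[h; COUNT(*)→e]((S − π[z,h,w]((R ⋈[b=h] S)))) → 1
  ρ[g/e](γ[h; COUNT(*)→e]((S − π[z,h,w]((R ⋈[b=h] S))))) → 1

== RESULT ==
h | g
9 | 2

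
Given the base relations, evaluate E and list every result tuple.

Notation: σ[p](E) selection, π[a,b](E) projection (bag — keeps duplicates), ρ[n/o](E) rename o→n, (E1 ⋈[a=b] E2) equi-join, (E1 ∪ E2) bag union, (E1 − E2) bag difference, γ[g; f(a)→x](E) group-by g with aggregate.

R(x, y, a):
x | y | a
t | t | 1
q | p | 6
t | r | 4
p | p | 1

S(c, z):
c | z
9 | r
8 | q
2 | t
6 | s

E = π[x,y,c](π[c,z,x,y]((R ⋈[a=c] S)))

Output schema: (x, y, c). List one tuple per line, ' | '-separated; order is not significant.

Subexpression sizes:
  R → 4
  S → 4
  (R ⋈[a=c] S) → 1
  π[c,z,x,y]((R ⋈[a=c] S)) → 1
  π[x,y,c](π[c,z,x,y]((R ⋈[a=c] S))) → 1

== RESULT ==
x | y | c
q | p | 6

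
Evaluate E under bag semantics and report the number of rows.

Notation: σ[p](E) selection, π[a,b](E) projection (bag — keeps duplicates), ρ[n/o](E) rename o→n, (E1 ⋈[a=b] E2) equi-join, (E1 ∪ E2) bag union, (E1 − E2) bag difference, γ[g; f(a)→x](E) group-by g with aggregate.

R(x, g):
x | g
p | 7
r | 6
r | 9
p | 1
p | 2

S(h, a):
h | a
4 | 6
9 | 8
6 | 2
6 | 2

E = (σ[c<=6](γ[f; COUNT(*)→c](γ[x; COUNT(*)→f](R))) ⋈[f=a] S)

Per-node cardinality:
  R → 5
  γ[x; COUNT(*)→f](R) → 2
  γ[f; COUNT(*)→c](γ[x; COUNT(*)→f](R)) → 2
  σ[c<=6](γ[f; COUNT(*)→c](γ[x; COUNT(*)→f](R))) → 2
  S → 4
  (σ[c<=6](γ[f; COUNT(*)→c](γ[x; COUNT(*)→f](R))) ⋈[f=a] S) → 2

|E| = 2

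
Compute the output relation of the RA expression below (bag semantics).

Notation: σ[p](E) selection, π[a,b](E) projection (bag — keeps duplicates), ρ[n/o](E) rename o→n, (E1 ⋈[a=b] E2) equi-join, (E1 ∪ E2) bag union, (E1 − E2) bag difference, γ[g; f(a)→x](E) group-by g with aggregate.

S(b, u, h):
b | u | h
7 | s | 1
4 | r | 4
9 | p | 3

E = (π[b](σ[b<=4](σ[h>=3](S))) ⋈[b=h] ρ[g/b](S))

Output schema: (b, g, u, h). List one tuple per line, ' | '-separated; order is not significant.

Row counts bottom-up:
  S → 3
  σ[h>=3](S) → 2
  σ[b<=4](σ[h>=3](S)) → 1
  π[b](σ[b<=4](σ[h>=3](S))) → 1
  S → 3
  ρ[g/b](S) → 3
  (π[b](σ[b<=4](σ[h>=3](S))) ⋈[b=h] ρ[g/b](S)) → 1

== RESULT ==
b | g | u | h
4 | 4 | r | 4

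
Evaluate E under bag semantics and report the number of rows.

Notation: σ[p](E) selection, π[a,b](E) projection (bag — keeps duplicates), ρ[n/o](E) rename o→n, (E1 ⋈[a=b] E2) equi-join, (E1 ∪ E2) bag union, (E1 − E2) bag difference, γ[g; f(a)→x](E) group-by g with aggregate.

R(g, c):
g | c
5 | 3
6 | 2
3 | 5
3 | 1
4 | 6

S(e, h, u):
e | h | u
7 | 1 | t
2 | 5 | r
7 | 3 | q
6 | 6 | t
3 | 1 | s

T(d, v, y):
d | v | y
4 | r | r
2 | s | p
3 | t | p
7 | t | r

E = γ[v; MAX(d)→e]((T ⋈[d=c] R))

Row counts bottom-up:
  T → 4
  R → 5
  (T ⋈[d=c] R) → 2
  γ[v; MAX(d)→e]((T ⋈[d=c] R)) → 2

|E| = 2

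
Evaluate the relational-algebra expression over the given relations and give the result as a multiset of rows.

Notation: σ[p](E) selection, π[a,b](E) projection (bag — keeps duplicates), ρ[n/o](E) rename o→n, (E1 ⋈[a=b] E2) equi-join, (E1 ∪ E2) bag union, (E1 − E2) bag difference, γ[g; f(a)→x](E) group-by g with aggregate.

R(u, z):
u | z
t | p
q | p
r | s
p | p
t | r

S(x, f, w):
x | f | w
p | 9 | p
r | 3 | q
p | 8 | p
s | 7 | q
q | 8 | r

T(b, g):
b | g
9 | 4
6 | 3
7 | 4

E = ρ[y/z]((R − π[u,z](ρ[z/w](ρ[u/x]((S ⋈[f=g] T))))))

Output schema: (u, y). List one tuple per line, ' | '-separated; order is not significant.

Per-node cardinality:
  R → 5
  S → 5
  T → 3
  (S ⋈[f=g] T) → 1
  ρ[u/x]((S ⋈[f=g] T)) → 1
  ρ[z/w](ρ[u/x]((S ⋈[f=g] T))) → 1
  π[u,z](ρ[z/w](ρ[u/x]((S ⋈[f=g] T)))) → 1
  (R − π[u,z](ρ[z/w](ρ[u/x]((S ⋈[f=g] T))))) → 5
  ρ[y/z]((R − π[u,z](ρ[z/w](ρ[u/x]((S ⋈[f=g] T)))))) → 5

== RESULT ==
u | y
p | p
q | p
r | s
t | p
t | r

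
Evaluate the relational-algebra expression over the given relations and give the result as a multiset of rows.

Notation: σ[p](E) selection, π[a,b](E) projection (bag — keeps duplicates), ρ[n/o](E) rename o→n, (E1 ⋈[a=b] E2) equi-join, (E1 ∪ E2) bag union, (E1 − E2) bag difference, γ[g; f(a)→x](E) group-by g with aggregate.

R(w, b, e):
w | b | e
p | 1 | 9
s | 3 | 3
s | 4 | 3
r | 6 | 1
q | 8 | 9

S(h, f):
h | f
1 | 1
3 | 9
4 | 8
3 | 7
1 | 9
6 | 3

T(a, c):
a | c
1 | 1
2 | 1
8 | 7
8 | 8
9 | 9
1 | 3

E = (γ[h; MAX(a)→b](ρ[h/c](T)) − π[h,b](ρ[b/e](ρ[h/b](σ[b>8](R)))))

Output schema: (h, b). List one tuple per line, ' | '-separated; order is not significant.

Per-node cardinality:
  T → 6
  ρ[h/c](T) → 6
  γ[h; MAX(a)→b](ρ[h/c](T)) → 5
  R → 5
  σ[b>8](R) → 0
  ρ[h/b](σ[b>8](R)) → 0
  ρ[b/e](ρ[h/b](σ[b>8](R))) → 0
  π[h,b](ρ[b/e](ρ[h/b](σ[b>8](R)))) → 0
  (γ[h; MAX(a)→b](ρ[h/c](T)) − π[h,b](ρ[b/e](ρ[h/b](σ[b>8](R))))) → 5

== RESULT ==
h | b
1 | 2
3 | 1
7 | 8
8 | 8
9 | 9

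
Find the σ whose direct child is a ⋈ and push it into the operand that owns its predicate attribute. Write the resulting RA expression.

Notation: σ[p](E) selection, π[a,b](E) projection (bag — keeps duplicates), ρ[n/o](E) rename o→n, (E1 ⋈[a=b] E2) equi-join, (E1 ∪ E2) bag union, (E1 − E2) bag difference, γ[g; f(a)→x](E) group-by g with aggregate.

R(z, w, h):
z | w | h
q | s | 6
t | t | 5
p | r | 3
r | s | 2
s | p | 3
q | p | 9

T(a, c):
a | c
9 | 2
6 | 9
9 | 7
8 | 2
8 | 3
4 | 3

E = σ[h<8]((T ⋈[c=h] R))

σ filters on h, owned by the right side.
E' = (T ⋈[c=h] σ[h<8](R))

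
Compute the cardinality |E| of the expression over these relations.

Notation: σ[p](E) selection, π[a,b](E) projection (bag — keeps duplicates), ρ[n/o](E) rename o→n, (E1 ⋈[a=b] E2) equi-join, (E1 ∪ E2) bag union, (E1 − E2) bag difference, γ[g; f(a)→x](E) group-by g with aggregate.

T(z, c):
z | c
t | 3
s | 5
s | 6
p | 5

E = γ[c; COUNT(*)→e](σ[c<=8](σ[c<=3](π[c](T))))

Subexpression sizes:
  T → 4
  π[c](T) → 4
  σ[c<=3](π[c](T)) → 1
  σ[c<=8](σ[c<=3](π[c](T))) → 1
  γ[c; COUNT(*)→e](σ[c<=8](σ[c<=3](π[c](T)))) → 1

|E| = 1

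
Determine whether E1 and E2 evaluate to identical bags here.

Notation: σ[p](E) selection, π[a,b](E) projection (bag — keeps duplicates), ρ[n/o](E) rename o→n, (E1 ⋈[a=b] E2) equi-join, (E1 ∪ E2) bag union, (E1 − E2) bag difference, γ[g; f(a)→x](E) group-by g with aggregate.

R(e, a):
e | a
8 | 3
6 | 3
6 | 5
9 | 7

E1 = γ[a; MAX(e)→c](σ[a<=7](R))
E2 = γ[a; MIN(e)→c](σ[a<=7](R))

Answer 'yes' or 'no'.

E1 per-node cardinality:
  R → 4
  σ[a<=7](R) → 4
  γ[a; MAX(e)→c](σ[a<=7](R)) → 3
E2 per-node cardinality:
  R → 4
  σ[a<=7](R) → 4
  γ[a; MIN(e)→c](σ[a<=7](R)) → 3

E1 result:
a | c
3 | 8
5 | 6
7 | 9
E2 result:
a | c
3 | 6
5 | 6
7 | 9
Witness: (3, 8) appears 1× in E1 but 0× in E2.

no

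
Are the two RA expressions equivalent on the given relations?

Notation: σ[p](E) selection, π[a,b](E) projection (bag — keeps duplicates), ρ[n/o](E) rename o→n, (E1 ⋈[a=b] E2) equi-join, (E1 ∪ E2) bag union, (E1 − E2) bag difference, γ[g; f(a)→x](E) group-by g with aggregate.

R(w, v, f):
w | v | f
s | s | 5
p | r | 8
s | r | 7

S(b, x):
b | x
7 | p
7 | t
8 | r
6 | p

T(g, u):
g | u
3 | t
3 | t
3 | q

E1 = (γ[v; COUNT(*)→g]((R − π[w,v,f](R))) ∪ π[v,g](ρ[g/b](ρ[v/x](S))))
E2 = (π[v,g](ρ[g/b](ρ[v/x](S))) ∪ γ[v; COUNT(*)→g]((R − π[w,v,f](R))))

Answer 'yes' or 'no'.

E1 subexpression sizes:
  R → 3
  R → 3
  π[w,v,f](R) → 3
  (R − π[w,v,f](R)) → 0
  γ[v; COUNT(*)→g]((R − π[w,v,f](R))) → 0
  S → 4
  ρ[v/x](S) → 4
  ρ[g/b](ρ[v/x](S)) → 4
  π[v,g](ρ[g/b](ρ[v/x](S))) → 4
  (γ[v; COUNT(*)→g]((R − π[w,v,f](R))) ∪ π[v,g](ρ[g/b](ρ[v/x](S)))) → 4
E2 subexpression sizes:
  S → 4
  ρ[v/x](S) → 4
  ρ[g/b](ρ[v/x](S)) → 4
  π[v,g](ρ[g/b](ρ[v/x](S))) → 4
  R → 3
  R → 3
  π[w,v,f](R) → 3
  (R − π[w,v,f](R)) → 0
  γ[v; COUNT(*)→g]((R − π[w,v,f](R))) → 0
  (π[v,g](ρ[g/b](ρ[v/x](S))) ∪ γ[v; COUNT(*)→g]((R − π[w,v,f](R)))) → 4

E1 and E2 produce the same multiset:
v | g
p | 6
p | 7
r | 8
t | 7

yes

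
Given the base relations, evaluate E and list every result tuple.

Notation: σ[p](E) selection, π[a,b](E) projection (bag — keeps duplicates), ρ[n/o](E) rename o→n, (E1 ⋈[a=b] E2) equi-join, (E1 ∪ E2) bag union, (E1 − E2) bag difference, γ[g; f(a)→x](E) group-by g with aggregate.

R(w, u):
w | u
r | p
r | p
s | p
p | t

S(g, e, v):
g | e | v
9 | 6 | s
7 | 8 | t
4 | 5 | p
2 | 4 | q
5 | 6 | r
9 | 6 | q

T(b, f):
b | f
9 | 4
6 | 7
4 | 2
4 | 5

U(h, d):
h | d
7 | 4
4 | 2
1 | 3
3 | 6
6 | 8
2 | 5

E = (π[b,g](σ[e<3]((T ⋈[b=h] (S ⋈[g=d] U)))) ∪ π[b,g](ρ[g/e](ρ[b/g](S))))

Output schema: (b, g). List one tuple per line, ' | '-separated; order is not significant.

Row counts bottom-up:
  T → 4
  S → 6
  U → 6
  (S ⋈[g=d] U) → 3
  (T ⋈[b=h] (S ⋈[g=d] U)) → 2
  σ[e<3]((T ⋈[b=h] (S ⋈[g=d] U))) → 0
  π[b,g](σ[e<3]((T ⋈[b=h] (S ⋈[g=d] U)))) → 0
  S → 6
  ρ[b/g](S) → 6
  ρ[g/e](ρ[b/g](S)) → 6
  π[b,g](ρ[g/e](ρ[b/g](S))) → 6
  (π[b,g](σ[e<3]((T ⋈[b=h] (S ⋈[g=d] U)))) ∪ π[b,g](ρ[g/e](ρ[b/g](S)))) → 6

== RESULT ==
b | g
2 | 4
4 | 5
5 | 6
7 | 8
9 | 6
9 | 6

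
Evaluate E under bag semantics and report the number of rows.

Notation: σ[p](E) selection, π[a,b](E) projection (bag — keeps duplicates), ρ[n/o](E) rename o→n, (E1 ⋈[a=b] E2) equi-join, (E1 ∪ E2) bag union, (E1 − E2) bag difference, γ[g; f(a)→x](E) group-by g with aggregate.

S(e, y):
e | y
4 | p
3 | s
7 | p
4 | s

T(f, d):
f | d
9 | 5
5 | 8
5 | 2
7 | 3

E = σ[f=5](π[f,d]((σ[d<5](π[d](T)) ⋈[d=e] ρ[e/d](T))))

Row counts bottom-up:
  T → 4
  π[d](T) → 4
  σ[d<5](π[d](T)) → 2
  T → 4
  ρ[e/d](T) → 4
  (σ[d<5](π[d](T)) ⋈[d=e] ρ[e/d](T)) → 2
  π[f,d]((σ[d<5](π[d](T)) ⋈[d=e] ρ[e/d](T))) → 2
  σ[f=5](π[f,d]((σ[d<5](π[d](T)) ⋈[d=e] ρ[e/d](T)))) → 1

|E| = 1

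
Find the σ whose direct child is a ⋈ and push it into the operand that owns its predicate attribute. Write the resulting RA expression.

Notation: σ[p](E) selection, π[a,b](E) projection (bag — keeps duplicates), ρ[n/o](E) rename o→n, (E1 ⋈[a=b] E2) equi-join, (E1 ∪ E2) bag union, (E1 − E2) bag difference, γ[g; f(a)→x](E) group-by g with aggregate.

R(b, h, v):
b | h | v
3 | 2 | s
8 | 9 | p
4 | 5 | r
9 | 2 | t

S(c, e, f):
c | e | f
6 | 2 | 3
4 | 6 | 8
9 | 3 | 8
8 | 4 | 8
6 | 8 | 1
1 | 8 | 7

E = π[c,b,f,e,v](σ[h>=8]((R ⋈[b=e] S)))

σ filters on h, owned by the left side.
E' = π[c,b,f,e,v]((σ[h>=8](R) ⋈[b=e] S))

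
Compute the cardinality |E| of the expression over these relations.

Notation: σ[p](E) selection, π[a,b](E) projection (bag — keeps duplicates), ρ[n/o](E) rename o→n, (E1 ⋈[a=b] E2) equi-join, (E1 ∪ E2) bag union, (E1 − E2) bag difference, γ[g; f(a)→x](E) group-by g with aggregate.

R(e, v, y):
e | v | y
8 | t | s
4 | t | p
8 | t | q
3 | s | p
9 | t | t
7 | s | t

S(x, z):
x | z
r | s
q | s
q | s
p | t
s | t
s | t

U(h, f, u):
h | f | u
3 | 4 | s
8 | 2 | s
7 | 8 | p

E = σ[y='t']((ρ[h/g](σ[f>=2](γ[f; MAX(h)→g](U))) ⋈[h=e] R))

Stepwise |·|:
  U → 3
  γ[f; MAX(h)→g](U) → 3
  σ[f>=2](γ[f; MAX(h)→g](U)) → 3
  ρ[h/g](σ[f>=2](γ[f; MAX(h)→g](U))) → 3
  R → 6
  (ρ[h/g](σ[f>=2](γ[f; MAX(h)→g](U))) ⋈[h=e] R) → 4
  σ[y='t']((ρ[h/g](σ[f>=2](γ[f; MAX(h)→g](U))) ⋈[h=e] R)) → 1

|E| = 1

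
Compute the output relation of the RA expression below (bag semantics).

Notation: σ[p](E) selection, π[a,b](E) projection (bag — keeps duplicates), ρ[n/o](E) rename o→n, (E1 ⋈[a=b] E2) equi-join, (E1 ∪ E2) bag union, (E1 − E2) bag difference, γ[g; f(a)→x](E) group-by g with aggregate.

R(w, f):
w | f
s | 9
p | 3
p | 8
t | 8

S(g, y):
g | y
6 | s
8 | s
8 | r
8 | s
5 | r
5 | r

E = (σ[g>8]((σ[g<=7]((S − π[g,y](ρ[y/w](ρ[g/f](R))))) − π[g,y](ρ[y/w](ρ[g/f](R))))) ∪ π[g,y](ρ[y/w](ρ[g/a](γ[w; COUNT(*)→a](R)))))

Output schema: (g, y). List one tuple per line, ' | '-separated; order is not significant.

Stepwise |·|:
  S → 6
  R → 4
  ρ[g/f](R) → 4
  ρ[y/w](ρ[g/f](R)) → 4
  π[g,y](ρ[y/w](ρ[g/f](R))) → 4
  (S − π[g,y](ρ[y/w](ρ[g/f](R)))) → 6
  σ[g<=7]((S − π[g,y](ρ[y/w](ρ[g/f](R))))) → 3
  R → 4
  ρ[g/f](R) → 4
  ρ[y/w](ρ[g/f](R)) → 4
  π[g,y](ρ[y/w](ρ[g/f](R))) → 4
  (σ[g<=7]((S − π[g,y](ρ[y/w](ρ[g/f](R))))) − π[g,y](ρ[y/w](ρ[g/f](R)))) → 3
  σ[g>8]((σ[g<=7]((S − π[g,y](ρ[y/w](ρ[g/f](R))))) − π[g,y](ρ[y/w](ρ[g/f](R))))) → 0
  R → 4
  γ[w; COUNT(*)→a](R) → 3
  ρ[g/a](γ[w; COUNT(*)→a](R)) → 3
  ρ[y/w](ρ[g/a](γ[w; COUNT(*)→a](R))) → 3
  π[g,y](ρ[y/w](ρ[g/a](γ[w; COUNT(*)→a](R)))) → 3
  (σ[g>8]((σ[g<=7]((S − π[g,y](ρ[y/w](ρ[g/f](R))))) − π[g,y](ρ[y/w](ρ[g/f](R))))) ∪ π[g,y](ρ[y/w](ρ[g/a](γ[w; COUNT(*)→a](R))))) → 3

== RESULT ==
g | y
1 | s
1 | t
2 | p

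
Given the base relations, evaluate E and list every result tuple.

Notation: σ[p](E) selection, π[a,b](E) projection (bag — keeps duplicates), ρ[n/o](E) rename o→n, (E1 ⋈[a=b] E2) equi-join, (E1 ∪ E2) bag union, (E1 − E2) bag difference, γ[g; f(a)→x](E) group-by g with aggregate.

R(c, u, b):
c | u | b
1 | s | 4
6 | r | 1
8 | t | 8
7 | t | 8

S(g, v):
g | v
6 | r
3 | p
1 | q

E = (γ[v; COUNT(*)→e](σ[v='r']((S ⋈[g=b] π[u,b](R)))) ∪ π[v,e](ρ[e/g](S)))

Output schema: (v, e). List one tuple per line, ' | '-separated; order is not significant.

Subexpression sizes:
  S → 3
  R → 4
  π[u,b](R) → 4
  (S ⋈[g=b] π[u,b](R)) → 1
  σ[v='r']((S ⋈[g=b] π[u,b](R))) → 0
  γ[v; COUNT(*)→e](σ[v='r']((S ⋈[g=b] π[u,b](R)))) → 0
  S → 3
  ρ[e/g](S) → 3
  π[v,e](ρ[e/g](S)) → 3
  (γ[v; COUNT(*)→e](σ[v='r']((S ⋈[g=b] π[u,b](R)))) ∪ π[v,e](ρ[e/g](S))) → 3

== RESULT ==
v | e
p | 3
q | 1
r | 6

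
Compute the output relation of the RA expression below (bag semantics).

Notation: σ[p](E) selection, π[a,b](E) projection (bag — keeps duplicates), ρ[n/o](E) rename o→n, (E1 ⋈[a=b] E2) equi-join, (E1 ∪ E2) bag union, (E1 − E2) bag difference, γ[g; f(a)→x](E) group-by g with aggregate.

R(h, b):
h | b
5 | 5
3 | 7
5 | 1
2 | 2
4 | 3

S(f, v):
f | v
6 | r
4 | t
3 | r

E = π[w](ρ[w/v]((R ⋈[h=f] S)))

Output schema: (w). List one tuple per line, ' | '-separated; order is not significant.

Stepwise |·|:
  R → 5
  S → 3
  (R ⋈[h=f] S) → 2
  ρ[w/v]((R ⋈[h=f] S)) → 2
  π[w](ρ[w/v]((R ⋈[h=f] S))) → 2

== RESULT ==
w
r
t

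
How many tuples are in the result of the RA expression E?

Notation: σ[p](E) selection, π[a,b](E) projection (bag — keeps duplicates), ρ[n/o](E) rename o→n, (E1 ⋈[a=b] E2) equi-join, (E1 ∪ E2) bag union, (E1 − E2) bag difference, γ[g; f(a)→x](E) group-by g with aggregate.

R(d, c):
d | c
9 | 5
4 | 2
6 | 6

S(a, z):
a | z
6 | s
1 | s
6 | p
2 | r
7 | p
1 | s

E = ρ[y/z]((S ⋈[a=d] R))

Stepwise |·|:
  S → 6
  R → 3
  (S ⋈[a=d] R) → 2
  ρ[y/z]((S ⋈[a=d] R)) → 2

|E| = 2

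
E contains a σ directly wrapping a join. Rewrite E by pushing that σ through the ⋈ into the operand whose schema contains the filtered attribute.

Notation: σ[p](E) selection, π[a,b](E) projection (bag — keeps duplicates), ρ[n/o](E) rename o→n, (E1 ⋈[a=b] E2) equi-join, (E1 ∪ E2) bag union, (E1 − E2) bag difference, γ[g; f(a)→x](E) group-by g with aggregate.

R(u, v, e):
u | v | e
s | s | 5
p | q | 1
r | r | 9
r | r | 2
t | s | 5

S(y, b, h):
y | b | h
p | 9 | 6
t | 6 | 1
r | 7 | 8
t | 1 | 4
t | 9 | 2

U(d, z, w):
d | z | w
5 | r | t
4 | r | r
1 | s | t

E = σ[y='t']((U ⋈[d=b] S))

σ filters on y, owned by the right side.
E' = (U ⋈[d=b] σ[y='t'](S))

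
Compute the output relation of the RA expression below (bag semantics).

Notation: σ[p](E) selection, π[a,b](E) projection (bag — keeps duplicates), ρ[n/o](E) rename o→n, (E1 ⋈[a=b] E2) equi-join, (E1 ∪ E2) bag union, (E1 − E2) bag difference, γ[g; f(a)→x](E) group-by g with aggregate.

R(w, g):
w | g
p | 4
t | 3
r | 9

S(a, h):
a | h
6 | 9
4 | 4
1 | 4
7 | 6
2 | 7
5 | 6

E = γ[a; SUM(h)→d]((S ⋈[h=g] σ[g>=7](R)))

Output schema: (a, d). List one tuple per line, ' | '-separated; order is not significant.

Stepwise |·|:
  S → 6
  R → 3
  σ[g>=7](R) → 1
  (S ⋈[h=g] σ[g>=7](R)) → 1
  γ[a; SUM(h)→d]((S ⋈[h=g] σ[g>=7](R))) → 1

== RESULT ==
a | d
6 | 9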